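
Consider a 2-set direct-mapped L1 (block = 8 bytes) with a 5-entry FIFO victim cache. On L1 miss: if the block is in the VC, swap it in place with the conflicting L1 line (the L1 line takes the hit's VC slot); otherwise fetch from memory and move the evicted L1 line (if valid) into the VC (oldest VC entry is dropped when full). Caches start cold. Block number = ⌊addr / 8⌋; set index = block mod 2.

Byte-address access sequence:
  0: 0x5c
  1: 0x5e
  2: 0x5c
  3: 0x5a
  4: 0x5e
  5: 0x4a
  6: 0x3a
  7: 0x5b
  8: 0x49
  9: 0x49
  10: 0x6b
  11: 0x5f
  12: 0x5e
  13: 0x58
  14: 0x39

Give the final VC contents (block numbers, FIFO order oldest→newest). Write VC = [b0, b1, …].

VC = [11, 13, 9]

0: 0x5c (blk 11, set 1) → MISS  vc=[]
1: 0x5e (blk 11, set 1) → L1-HIT  vc=[]
2: 0x5c (blk 11, set 1) → L1-HIT  vc=[]
3: 0x5a (blk 11, set 1) → L1-HIT  vc=[]
4: 0x5e (blk 11, set 1) → L1-HIT  vc=[]
5: 0x4a (blk 9, set 1) → MISS  vc=[11]
6: 0x3a (blk 7, set 1) → MISS  vc=[11, 9]
7: 0x5b (blk 11, set 1) → VC-HIT  vc=[7, 9]
8: 0x49 (blk 9, set 1) → VC-HIT  vc=[7, 11]
9: 0x49 (blk 9, set 1) → L1-HIT  vc=[7, 11]
10: 0x6b (blk 13, set 1) → MISS  vc=[7, 11, 9]
11: 0x5f (blk 11, set 1) → VC-HIT  vc=[7, 13, 9]
12: 0x5e (blk 11, set 1) → L1-HIT  vc=[7, 13, 9]
13: 0x58 (blk 11, set 1) → L1-HIT  vc=[7, 13, 9]
14: 0x39 (blk 7, set 1) → VC-HIT  vc=[11, 13, 9]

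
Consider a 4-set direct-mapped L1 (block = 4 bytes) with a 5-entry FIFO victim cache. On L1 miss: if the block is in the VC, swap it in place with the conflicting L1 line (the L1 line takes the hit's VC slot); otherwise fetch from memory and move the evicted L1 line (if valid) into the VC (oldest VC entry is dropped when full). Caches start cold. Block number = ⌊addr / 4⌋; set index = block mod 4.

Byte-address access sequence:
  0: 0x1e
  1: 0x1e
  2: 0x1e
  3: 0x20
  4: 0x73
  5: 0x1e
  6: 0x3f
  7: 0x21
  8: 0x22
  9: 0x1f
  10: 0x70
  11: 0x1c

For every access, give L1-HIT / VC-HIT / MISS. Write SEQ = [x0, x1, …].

0: 0x1e (blk 7, set 3) → MISS  vc=[]
1: 0x1e (blk 7, set 3) → L1-HIT  vc=[]
2: 0x1e (blk 7, set 3) → L1-HIT  vc=[]
3: 0x20 (blk 8, set 0) → MISS  vc=[]
4: 0x73 (blk 28, set 0) → MISS  vc=[8]
5: 0x1e (blk 7, set 3) → L1-HIT  vc=[8]
6: 0x3f (blk 15, set 3) → MISS  vc=[8, 7]
7: 0x21 (blk 8, set 0) → VC-HIT  vc=[28, 7]
8: 0x22 (blk 8, set 0) → L1-HIT  vc=[28, 7]
9: 0x1f (blk 7, set 3) → VC-HIT  vc=[28, 15]
10: 0x70 (blk 28, set 0) → VC-HIT  vc=[8, 15]
11: 0x1c (blk 7, set 3) → L1-HIT  vc=[8, 15]

SEQ = [MISS, L1-HIT, L1-HIT, MISS, MISS, L1-HIT, MISS, VC-HIT, L1-HIT, VC-HIT, VC-HIT, L1-HIT]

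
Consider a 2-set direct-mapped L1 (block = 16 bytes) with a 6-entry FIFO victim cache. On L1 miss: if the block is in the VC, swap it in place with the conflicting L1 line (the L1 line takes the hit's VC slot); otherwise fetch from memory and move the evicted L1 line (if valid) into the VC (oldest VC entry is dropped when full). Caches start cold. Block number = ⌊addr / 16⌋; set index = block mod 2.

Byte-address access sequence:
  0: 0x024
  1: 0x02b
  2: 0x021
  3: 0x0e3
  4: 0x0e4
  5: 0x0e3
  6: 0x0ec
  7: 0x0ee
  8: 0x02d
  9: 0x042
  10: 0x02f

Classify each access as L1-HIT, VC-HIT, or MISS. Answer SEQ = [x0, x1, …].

SEQ = [MISS, L1-HIT, L1-HIT, MISS, L1-HIT, L1-HIT, L1-HIT, L1-HIT, VC-HIT, MISS, VC-HIT]

0: 0x24 (blk 2, set 0) → MISS  vc=[]
1: 0x2b (blk 2, set 0) → L1-HIT  vc=[]
2: 0x21 (blk 2, set 0) → L1-HIT  vc=[]
3: 0xe3 (blk 14, set 0) → MISS  vc=[2]
4: 0xe4 (blk 14, set 0) → L1-HIT  vc=[2]
5: 0xe3 (blk 14, set 0) → L1-HIT  vc=[2]
6: 0xec (blk 14, set 0) → L1-HIT  vc=[2]
7: 0xee (blk 14, set 0) → L1-HIT  vc=[2]
8: 0x2d (blk 2, set 0) → VC-HIT  vc=[14]
9: 0x42 (blk 4, set 0) → MISS  vc=[14, 2]
10: 0x2f (blk 2, set 0) → VC-HIT  vc=[14, 4]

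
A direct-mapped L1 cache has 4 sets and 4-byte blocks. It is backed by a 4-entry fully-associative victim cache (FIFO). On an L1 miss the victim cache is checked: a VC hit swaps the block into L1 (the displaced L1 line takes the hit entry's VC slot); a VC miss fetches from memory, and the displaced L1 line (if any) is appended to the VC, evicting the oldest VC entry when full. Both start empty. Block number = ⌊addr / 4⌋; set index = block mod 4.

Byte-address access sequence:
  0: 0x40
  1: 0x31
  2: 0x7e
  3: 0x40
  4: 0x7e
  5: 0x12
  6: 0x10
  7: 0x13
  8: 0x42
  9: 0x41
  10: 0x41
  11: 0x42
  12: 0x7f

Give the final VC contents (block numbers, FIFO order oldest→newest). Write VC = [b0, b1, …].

#0 0x40→b16/s0 MISS; vc=[]
#1 0x31→b12/s0 MISS; vc=[16]
#2 0x7e→b31/s3 MISS; vc=[16]
#3 0x40→b16/s0 VC-HIT; vc=[12]
#4 0x7e→b31/s3 L1-HIT; vc=[12]
#5 0x12→b4/s0 MISS; vc=[12,16]
#6 0x10→b4/s0 L1-HIT; vc=[12,16]
#7 0x13→b4/s0 L1-HIT; vc=[12,16]
#8 0x42→b16/s0 VC-HIT; vc=[12,4]
#9 0x41→b16/s0 L1-HIT; vc=[12,4]
#10 0x41→b16/s0 L1-HIT; vc=[12,4]
#11 0x42→b16/s0 L1-HIT; vc=[12,4]
#12 0x7f→b31/s3 L1-HIT; vc=[12,4]

VC = [12, 4]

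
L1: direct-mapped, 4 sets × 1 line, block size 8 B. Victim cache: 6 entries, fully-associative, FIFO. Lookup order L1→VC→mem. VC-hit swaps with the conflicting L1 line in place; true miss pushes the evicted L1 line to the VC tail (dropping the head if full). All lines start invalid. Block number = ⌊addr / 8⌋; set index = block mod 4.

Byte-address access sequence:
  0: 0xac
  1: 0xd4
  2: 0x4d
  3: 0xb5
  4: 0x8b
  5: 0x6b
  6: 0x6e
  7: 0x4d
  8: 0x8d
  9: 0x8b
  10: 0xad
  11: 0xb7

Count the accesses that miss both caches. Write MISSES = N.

MISSES = 6

#0 0xac→b21/s1 MISS; vc=[]
#1 0xd4→b26/s2 MISS; vc=[]
#2 0x4d→b9/s1 MISS; vc=[21]
#3 0xb5→b22/s2 MISS; vc=[21,26]
#4 0x8b→b17/s1 MISS; vc=[21,26,9]
#5 0x6b→b13/s1 MISS; vc=[21,26,9,17]
#6 0x6e→b13/s1 L1-HIT; vc=[21,26,9,17]
#7 0x4d→b9/s1 VC-HIT; vc=[21,26,13,17]
#8 0x8d→b17/s1 VC-HIT; vc=[21,26,13,9]
#9 0x8b→b17/s1 L1-HIT; vc=[21,26,13,9]
#10 0xad→b21/s1 VC-HIT; vc=[17,26,13,9]
#11 0xb7→b22/s2 L1-HIT; vc=[17,26,13,9]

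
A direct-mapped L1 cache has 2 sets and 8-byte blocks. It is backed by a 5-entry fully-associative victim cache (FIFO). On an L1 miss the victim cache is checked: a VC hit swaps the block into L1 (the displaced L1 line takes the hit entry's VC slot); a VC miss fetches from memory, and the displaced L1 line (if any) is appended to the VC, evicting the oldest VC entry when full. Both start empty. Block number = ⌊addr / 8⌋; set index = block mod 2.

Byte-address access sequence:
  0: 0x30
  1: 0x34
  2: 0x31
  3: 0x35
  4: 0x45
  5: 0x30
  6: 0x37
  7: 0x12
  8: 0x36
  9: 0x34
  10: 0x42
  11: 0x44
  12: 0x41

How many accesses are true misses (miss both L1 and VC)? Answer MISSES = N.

#0 0x30→b6/s0 MISS; vc=[]
#1 0x34→b6/s0 L1-HIT; vc=[]
#2 0x31→b6/s0 L1-HIT; vc=[]
#3 0x35→b6/s0 L1-HIT; vc=[]
#4 0x45→b8/s0 MISS; vc=[6]
#5 0x30→b6/s0 VC-HIT; vc=[8]
#6 0x37→b6/s0 L1-HIT; vc=[8]
#7 0x12→b2/s0 MISS; vc=[8,6]
#8 0x36→b6/s0 VC-HIT; vc=[8,2]
#9 0x34→b6/s0 L1-HIT; vc=[8,2]
#10 0x42→b8/s0 VC-HIT; vc=[6,2]
#11 0x44→b8/s0 L1-HIT; vc=[6,2]
#12 0x41→b8/s0 L1-HIT; vc=[6,2]

MISSES = 3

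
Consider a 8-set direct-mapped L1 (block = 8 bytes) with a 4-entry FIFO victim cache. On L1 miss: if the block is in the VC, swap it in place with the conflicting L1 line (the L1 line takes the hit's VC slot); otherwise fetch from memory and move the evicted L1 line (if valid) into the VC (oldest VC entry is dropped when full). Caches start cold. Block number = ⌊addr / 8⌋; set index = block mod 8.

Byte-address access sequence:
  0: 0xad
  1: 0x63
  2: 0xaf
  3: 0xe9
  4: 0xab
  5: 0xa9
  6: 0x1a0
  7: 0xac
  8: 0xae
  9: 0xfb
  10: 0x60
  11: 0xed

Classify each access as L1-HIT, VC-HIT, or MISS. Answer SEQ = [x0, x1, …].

SEQ = [MISS, MISS, L1-HIT, MISS, VC-HIT, L1-HIT, MISS, L1-HIT, L1-HIT, MISS, VC-HIT, VC-HIT]

#0 0xad→b21/s5 MISS; vc=[]
#1 0x63→b12/s4 MISS; vc=[]
#2 0xaf→b21/s5 L1-HIT; vc=[]
#3 0xe9→b29/s5 MISS; vc=[21]
#4 0xab→b21/s5 VC-HIT; vc=[29]
#5 0xa9→b21/s5 L1-HIT; vc=[29]
#6 0x1a0→b52/s4 MISS; vc=[29,12]
#7 0xac→b21/s5 L1-HIT; vc=[29,12]
#8 0xae→b21/s5 L1-HIT; vc=[29,12]
#9 0xfb→b31/s7 MISS; vc=[29,12]
#10 0x60→b12/s4 VC-HIT; vc=[29,52]
#11 0xed→b29/s5 VC-HIT; vc=[21,52]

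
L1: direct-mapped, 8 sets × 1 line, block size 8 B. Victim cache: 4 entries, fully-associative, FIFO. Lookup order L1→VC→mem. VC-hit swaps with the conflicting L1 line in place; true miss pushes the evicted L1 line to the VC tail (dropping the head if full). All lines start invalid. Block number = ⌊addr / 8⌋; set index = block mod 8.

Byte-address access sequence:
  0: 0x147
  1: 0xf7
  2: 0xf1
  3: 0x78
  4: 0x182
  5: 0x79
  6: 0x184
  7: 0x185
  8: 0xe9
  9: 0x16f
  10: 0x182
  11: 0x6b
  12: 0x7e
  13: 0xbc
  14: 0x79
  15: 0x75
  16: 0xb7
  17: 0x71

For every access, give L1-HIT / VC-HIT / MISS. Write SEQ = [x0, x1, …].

0: 0x147 (blk 40, set 0) → MISS  vc=[]
1: 0xf7 (blk 30, set 6) → MISS  vc=[]
2: 0xf1 (blk 30, set 6) → L1-HIT  vc=[]
3: 0x78 (blk 15, set 7) → MISS  vc=[]
4: 0x182 (blk 48, set 0) → MISS  vc=[40]
5: 0x79 (blk 15, set 7) → L1-HIT  vc=[40]
6: 0x184 (blk 48, set 0) → L1-HIT  vc=[40]
7: 0x185 (blk 48, set 0) → L1-HIT  vc=[40]
8: 0xe9 (blk 29, set 5) → MISS  vc=[40]
9: 0x16f (blk 45, set 5) → MISS  vc=[40, 29]
10: 0x182 (blk 48, set 0) → L1-HIT  vc=[40, 29]
11: 0x6b (blk 13, set 5) → MISS  vc=[40, 29, 45]
12: 0x7e (blk 15, set 7) → L1-HIT  vc=[40, 29, 45]
13: 0xbc (blk 23, set 7) → MISS  vc=[40, 29, 45, 15]
14: 0x79 (blk 15, set 7) → VC-HIT  vc=[40, 29, 45, 23]
15: 0x75 (blk 14, set 6) → MISS  vc=[29, 45, 23, 30]
16: 0xb7 (blk 22, set 6) → MISS  vc=[45, 23, 30, 14]
17: 0x71 (blk 14, set 6) → VC-HIT  vc=[45, 23, 30, 22]

SEQ = [MISS, MISS, L1-HIT, MISS, MISS, L1-HIT, L1-HIT, L1-HIT, MISS, MISS, L1-HIT, MISS, L1-HIT, MISS, VC-HIT, MISS, MISS, VC-HIT]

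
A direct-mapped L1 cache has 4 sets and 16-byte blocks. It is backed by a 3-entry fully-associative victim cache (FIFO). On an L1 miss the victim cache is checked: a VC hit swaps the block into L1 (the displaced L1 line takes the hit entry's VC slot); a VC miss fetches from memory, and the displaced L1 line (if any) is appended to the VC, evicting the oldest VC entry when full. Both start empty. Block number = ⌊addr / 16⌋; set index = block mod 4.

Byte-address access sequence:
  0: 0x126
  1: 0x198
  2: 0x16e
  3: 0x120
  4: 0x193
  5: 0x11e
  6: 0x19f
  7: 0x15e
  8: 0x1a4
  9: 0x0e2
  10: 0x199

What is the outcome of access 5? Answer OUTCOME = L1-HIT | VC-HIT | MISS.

  [0] addr=0x126 blk=18 s=2: MISS | VC []
  [1] addr=0x198 blk=25 s=1: MISS | VC []
  [2] addr=0x16e blk=22 s=2: MISS | VC [18]
  [3] addr=0x120 blk=18 s=2: VC-HIT | VC [22]
  [4] addr=0x193 blk=25 s=1: L1-HIT | VC [22]
  [5] addr=0x11e blk=17 s=1: MISS | VC [22, 25]
  [6] addr=0x19f blk=25 s=1: VC-HIT | VC [22, 17]
  [7] addr=0x15e blk=21 s=1: MISS | VC [22, 17, 25]
  [8] addr=0x1a4 blk=26 s=2: MISS | VC [17, 25, 18]
  [9] addr=0xe2 blk=14 s=2: MISS | VC [25, 18, 26]
  [10] addr=0x199 blk=25 s=1: VC-HIT | VC [21, 18, 26]

OUTCOME = MISS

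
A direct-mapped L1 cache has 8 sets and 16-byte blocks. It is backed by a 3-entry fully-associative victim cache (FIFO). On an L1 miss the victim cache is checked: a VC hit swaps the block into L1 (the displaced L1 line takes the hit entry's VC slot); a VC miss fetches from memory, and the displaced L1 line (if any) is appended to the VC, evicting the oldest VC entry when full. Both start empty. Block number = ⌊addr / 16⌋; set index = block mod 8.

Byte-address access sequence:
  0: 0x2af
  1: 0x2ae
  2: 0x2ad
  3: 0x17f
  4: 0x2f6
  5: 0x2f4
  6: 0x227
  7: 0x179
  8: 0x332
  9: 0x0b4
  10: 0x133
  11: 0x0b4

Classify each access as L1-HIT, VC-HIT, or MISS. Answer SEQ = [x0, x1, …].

SEQ = [MISS, L1-HIT, L1-HIT, MISS, MISS, L1-HIT, MISS, VC-HIT, MISS, MISS, MISS, VC-HIT]

0: 0x2af (blk 42, set 2) → MISS  vc=[]
1: 0x2ae (blk 42, set 2) → L1-HIT  vc=[]
2: 0x2ad (blk 42, set 2) → L1-HIT  vc=[]
3: 0x17f (blk 23, set 7) → MISS  vc=[]
4: 0x2f6 (blk 47, set 7) → MISS  vc=[23]
5: 0x2f4 (blk 47, set 7) → L1-HIT  vc=[23]
6: 0x227 (blk 34, set 2) → MISS  vc=[23, 42]
7: 0x179 (blk 23, set 7) → VC-HIT  vc=[47, 42]
8: 0x332 (blk 51, set 3) → MISS  vc=[47, 42]
9: 0xb4 (blk 11, set 3) → MISS  vc=[47, 42, 51]
10: 0x133 (blk 19, set 3) → MISS  vc=[42, 51, 11]
11: 0xb4 (blk 11, set 3) → VC-HIT  vc=[42, 51, 19]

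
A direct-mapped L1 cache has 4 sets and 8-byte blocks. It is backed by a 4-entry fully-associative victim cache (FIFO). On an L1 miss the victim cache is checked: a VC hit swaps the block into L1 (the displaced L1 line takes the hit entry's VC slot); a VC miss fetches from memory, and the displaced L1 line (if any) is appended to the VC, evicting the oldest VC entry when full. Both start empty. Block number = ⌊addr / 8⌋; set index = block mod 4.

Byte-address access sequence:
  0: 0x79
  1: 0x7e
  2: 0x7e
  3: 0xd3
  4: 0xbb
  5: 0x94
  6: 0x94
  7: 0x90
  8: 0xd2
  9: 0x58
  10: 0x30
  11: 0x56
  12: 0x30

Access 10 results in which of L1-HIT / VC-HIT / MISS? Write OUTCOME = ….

OUTCOME = MISS

#0 0x79→b15/s3 MISS; vc=[]
#1 0x7e→b15/s3 L1-HIT; vc=[]
#2 0x7e→b15/s3 L1-HIT; vc=[]
#3 0xd3→b26/s2 MISS; vc=[]
#4 0xbb→b23/s3 MISS; vc=[15]
#5 0x94→b18/s2 MISS; vc=[15,26]
#6 0x94→b18/s2 L1-HIT; vc=[15,26]
#7 0x90→b18/s2 L1-HIT; vc=[15,26]
#8 0xd2→b26/s2 VC-HIT; vc=[15,18]
#9 0x58→b11/s3 MISS; vc=[15,18,23]
#10 0x30→b6/s2 MISS; vc=[15,18,23,26]
#11 0x56→b10/s2 MISS; vc=[18,23,26,6]
#12 0x30→b6/s2 VC-HIT; vc=[18,23,26,10]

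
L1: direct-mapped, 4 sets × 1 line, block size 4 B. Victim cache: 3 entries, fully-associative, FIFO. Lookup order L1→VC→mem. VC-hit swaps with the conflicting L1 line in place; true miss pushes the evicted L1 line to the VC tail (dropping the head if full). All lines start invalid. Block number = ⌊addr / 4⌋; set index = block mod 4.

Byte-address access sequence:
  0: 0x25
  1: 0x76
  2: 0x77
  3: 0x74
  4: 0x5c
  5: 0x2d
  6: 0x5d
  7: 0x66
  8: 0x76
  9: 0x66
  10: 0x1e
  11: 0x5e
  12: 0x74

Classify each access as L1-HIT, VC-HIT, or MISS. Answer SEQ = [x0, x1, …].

SEQ = [MISS, MISS, L1-HIT, L1-HIT, MISS, MISS, VC-HIT, MISS, VC-HIT, VC-HIT, MISS, VC-HIT, VC-HIT]

#0 0x25→b9/s1 MISS; vc=[]
#1 0x76→b29/s1 MISS; vc=[9]
#2 0x77→b29/s1 L1-HIT; vc=[9]
#3 0x74→b29/s1 L1-HIT; vc=[9]
#4 0x5c→b23/s3 MISS; vc=[9]
#5 0x2d→b11/s3 MISS; vc=[9,23]
#6 0x5d→b23/s3 VC-HIT; vc=[9,11]
#7 0x66→b25/s1 MISS; vc=[9,11,29]
#8 0x76→b29/s1 VC-HIT; vc=[9,11,25]
#9 0x66→b25/s1 VC-HIT; vc=[9,11,29]
#10 0x1e→b7/s3 MISS; vc=[11,29,23]
#11 0x5e→b23/s3 VC-HIT; vc=[11,29,7]
#12 0x74→b29/s1 VC-HIT; vc=[11,25,7]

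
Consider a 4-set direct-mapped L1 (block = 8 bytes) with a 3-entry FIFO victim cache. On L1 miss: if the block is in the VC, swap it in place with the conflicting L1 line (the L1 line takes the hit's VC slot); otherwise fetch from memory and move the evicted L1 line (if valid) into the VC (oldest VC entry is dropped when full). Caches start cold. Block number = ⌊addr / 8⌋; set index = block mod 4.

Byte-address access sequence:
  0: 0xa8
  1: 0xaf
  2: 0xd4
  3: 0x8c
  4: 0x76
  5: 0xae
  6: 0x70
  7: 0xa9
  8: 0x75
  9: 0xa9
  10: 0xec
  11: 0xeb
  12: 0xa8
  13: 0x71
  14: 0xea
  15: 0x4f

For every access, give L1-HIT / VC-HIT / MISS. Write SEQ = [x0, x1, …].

0: 0xa8 (blk 21, set 1) → MISS  vc=[]
1: 0xaf (blk 21, set 1) → L1-HIT  vc=[]
2: 0xd4 (blk 26, set 2) → MISS  vc=[]
3: 0x8c (blk 17, set 1) → MISS  vc=[21]
4: 0x76 (blk 14, set 2) → MISS  vc=[21, 26]
5: 0xae (blk 21, set 1) → VC-HIT  vc=[17, 26]
6: 0x70 (blk 14, set 2) → L1-HIT  vc=[17, 26]
7: 0xa9 (blk 21, set 1) → L1-HIT  vc=[17, 26]
8: 0x75 (blk 14, set 2) → L1-HIT  vc=[17, 26]
9: 0xa9 (blk 21, set 1) → L1-HIT  vc=[17, 26]
10: 0xec (blk 29, set 1) → MISS  vc=[17, 26, 21]
11: 0xeb (blk 29, set 1) → L1-HIT  vc=[17, 26, 21]
12: 0xa8 (blk 21, set 1) → VC-HIT  vc=[17, 26, 29]
13: 0x71 (blk 14, set 2) → L1-HIT  vc=[17, 26, 29]
14: 0xea (blk 29, set 1) → VC-HIT  vc=[17, 26, 21]
15: 0x4f (blk 9, set 1) → MISS  vc=[26, 21, 29]

SEQ = [MISS, L1-HIT, MISS, MISS, MISS, VC-HIT, L1-HIT, L1-HIT, L1-HIT, L1-HIT, MISS, L1-HIT, VC-HIT, L1-HIT, VC-HIT, MISS]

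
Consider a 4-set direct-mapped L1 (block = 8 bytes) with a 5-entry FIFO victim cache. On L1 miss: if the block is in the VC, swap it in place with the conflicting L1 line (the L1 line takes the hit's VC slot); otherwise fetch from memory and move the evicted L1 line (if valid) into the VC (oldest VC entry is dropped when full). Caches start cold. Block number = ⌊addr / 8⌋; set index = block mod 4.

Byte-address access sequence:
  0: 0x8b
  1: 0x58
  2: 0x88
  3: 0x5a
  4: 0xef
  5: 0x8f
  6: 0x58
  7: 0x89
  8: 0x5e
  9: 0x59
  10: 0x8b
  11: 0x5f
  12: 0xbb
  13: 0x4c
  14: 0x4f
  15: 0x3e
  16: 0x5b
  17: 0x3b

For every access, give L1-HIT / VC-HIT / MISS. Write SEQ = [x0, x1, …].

SEQ = [MISS, MISS, L1-HIT, L1-HIT, MISS, VC-HIT, L1-HIT, L1-HIT, L1-HIT, L1-HIT, L1-HIT, L1-HIT, MISS, MISS, L1-HIT, MISS, VC-HIT, VC-HIT]

#0 0x8b→b17/s1 MISS; vc=[]
#1 0x58→b11/s3 MISS; vc=[]
#2 0x88→b17/s1 L1-HIT; vc=[]
#3 0x5a→b11/s3 L1-HIT; vc=[]
#4 0xef→b29/s1 MISS; vc=[17]
#5 0x8f→b17/s1 VC-HIT; vc=[29]
#6 0x58→b11/s3 L1-HIT; vc=[29]
#7 0x89→b17/s1 L1-HIT; vc=[29]
#8 0x5e→b11/s3 L1-HIT; vc=[29]
#9 0x59→b11/s3 L1-HIT; vc=[29]
#10 0x8b→b17/s1 L1-HIT; vc=[29]
#11 0x5f→b11/s3 L1-HIT; vc=[29]
#12 0xbb→b23/s3 MISS; vc=[29,11]
#13 0x4c→b9/s1 MISS; vc=[29,11,17]
#14 0x4f→b9/s1 L1-HIT; vc=[29,11,17]
#15 0x3e→b7/s3 MISS; vc=[29,11,17,23]
#16 0x5b→b11/s3 VC-HIT; vc=[29,7,17,23]
#17 0x3b→b7/s3 VC-HIT; vc=[29,11,17,23]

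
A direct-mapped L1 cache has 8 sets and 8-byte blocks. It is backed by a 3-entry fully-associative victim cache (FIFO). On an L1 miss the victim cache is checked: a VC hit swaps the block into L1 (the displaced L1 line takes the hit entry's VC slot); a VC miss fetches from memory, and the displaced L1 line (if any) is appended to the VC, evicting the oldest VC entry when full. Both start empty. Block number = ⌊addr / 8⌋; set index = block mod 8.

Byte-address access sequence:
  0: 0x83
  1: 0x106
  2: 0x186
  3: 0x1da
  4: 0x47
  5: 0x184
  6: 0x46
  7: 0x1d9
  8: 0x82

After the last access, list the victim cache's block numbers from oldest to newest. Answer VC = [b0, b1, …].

0: 0x83 (blk 16, set 0) → MISS  vc=[]
1: 0x106 (blk 32, set 0) → MISS  vc=[16]
2: 0x186 (blk 48, set 0) → MISS  vc=[16, 32]
3: 0x1da (blk 59, set 3) → MISS  vc=[16, 32]
4: 0x47 (blk 8, set 0) → MISS  vc=[16, 32, 48]
5: 0x184 (blk 48, set 0) → VC-HIT  vc=[16, 32, 8]
6: 0x46 (blk 8, set 0) → VC-HIT  vc=[16, 32, 48]
7: 0x1d9 (blk 59, set 3) → L1-HIT  vc=[16, 32, 48]
8: 0x82 (blk 16, set 0) → VC-HIT  vc=[8, 32, 48]

VC = [8, 32, 48]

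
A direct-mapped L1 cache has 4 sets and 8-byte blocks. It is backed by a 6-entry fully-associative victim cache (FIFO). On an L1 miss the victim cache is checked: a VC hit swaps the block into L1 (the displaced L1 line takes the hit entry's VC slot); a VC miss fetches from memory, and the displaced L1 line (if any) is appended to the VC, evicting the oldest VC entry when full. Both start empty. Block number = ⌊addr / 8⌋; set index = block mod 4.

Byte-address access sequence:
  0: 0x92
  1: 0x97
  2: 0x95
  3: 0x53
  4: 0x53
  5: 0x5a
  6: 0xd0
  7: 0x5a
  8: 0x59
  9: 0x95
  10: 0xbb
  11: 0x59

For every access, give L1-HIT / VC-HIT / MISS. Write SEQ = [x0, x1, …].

  [0] addr=0x92 blk=18 s=2: MISS | VC []
  [1] addr=0x97 blk=18 s=2: L1-HIT | VC []
  [2] addr=0x95 blk=18 s=2: L1-HIT | VC []
  [3] addr=0x53 blk=10 s=2: MISS | VC [18]
  [4] addr=0x53 blk=10 s=2: L1-HIT | VC [18]
  [5] addr=0x5a blk=11 s=3: MISS | VC [18]
  [6] addr=0xd0 blk=26 s=2: MISS | VC [18, 10]
  [7] addr=0x5a blk=11 s=3: L1-HIT | VC [18, 10]
  [8] addr=0x59 blk=11 s=3: L1-HIT | VC [18, 10]
  [9] addr=0x95 blk=18 s=2: VC-HIT | VC [26, 10]
  [10] addr=0xbb blk=23 s=3: MISS | VC [26, 10, 11]
  [11] addr=0x59 blk=11 s=3: VC-HIT | VC [26, 10, 23]

SEQ = [MISS, L1-HIT, L1-HIT, MISS, L1-HIT, MISS, MISS, L1-HIT, L1-HIT, VC-HIT, MISS, VC-HIT]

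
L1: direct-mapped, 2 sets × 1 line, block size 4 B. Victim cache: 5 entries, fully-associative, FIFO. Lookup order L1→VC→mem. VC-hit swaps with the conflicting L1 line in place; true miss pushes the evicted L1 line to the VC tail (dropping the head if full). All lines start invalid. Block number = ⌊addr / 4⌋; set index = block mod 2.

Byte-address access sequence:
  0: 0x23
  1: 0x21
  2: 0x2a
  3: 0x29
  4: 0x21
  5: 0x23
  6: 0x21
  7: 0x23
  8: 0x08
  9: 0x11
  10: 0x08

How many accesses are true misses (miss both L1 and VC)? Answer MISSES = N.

MISSES = 4

0: 0x23 (blk 8, set 0) → MISS  vc=[]
1: 0x21 (blk 8, set 0) → L1-HIT  vc=[]
2: 0x2a (blk 10, set 0) → MISS  vc=[8]
3: 0x29 (blk 10, set 0) → L1-HIT  vc=[8]
4: 0x21 (blk 8, set 0) → VC-HIT  vc=[10]
5: 0x23 (blk 8, set 0) → L1-HIT  vc=[10]
6: 0x21 (blk 8, set 0) → L1-HIT  vc=[10]
7: 0x23 (blk 8, set 0) → L1-HIT  vc=[10]
8: 0x8 (blk 2, set 0) → MISS  vc=[10, 8]
9: 0x11 (blk 4, set 0) → MISS  vc=[10, 8, 2]
10: 0x8 (blk 2, set 0) → VC-HIT  vc=[10, 8, 4]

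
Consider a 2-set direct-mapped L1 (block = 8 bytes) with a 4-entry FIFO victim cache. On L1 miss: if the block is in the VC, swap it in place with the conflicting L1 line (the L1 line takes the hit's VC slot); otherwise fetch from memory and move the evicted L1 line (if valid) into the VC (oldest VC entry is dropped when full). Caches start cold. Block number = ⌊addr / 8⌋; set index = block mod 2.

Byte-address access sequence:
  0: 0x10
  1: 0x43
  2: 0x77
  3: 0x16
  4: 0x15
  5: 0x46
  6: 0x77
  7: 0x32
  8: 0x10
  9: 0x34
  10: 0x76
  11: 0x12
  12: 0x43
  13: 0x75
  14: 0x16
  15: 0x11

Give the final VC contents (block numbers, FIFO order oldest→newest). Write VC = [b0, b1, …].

VC = [14, 8, 6]

  [0] addr=0x10 blk=2 s=0: MISS | VC []
  [1] addr=0x43 blk=8 s=0: MISS | VC [2]
  [2] addr=0x77 blk=14 s=0: MISS | VC [2, 8]
  [3] addr=0x16 blk=2 s=0: VC-HIT | VC [14, 8]
  [4] addr=0x15 blk=2 s=0: L1-HIT | VC [14, 8]
  [5] addr=0x46 blk=8 s=0: VC-HIT | VC [14, 2]
  [6] addr=0x77 blk=14 s=0: VC-HIT | VC [8, 2]
  [7] addr=0x32 blk=6 s=0: MISS | VC [8, 2, 14]
  [8] addr=0x10 blk=2 s=0: VC-HIT | VC [8, 6, 14]
  [9] addr=0x34 blk=6 s=0: VC-HIT | VC [8, 2, 14]
  [10] addr=0x76 blk=14 s=0: VC-HIT | VC [8, 2, 6]
  [11] addr=0x12 blk=2 s=0: VC-HIT | VC [8, 14, 6]
  [12] addr=0x43 blk=8 s=0: VC-HIT | VC [2, 14, 6]
  [13] addr=0x75 blk=14 s=0: VC-HIT | VC [2, 8, 6]
  [14] addr=0x16 blk=2 s=0: VC-HIT | VC [14, 8, 6]
  [15] addr=0x11 blk=2 s=0: L1-HIT | VC [14, 8, 6]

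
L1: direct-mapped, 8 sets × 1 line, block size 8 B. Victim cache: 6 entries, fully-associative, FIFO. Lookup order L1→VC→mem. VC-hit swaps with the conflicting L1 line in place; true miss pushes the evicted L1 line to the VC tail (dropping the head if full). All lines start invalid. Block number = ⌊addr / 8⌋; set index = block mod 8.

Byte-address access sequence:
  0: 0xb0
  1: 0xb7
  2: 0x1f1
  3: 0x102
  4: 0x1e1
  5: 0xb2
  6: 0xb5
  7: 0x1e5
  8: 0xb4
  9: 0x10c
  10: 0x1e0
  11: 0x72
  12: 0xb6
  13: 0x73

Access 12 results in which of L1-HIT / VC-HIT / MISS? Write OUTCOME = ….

OUTCOME = VC-HIT

0: 0xb0 (blk 22, set 6) → MISS  vc=[]
1: 0xb7 (blk 22, set 6) → L1-HIT  vc=[]
2: 0x1f1 (blk 62, set 6) → MISS  vc=[22]
3: 0x102 (blk 32, set 0) → MISS  vc=[22]
4: 0x1e1 (blk 60, set 4) → MISS  vc=[22]
5: 0xb2 (blk 22, set 6) → VC-HIT  vc=[62]
6: 0xb5 (blk 22, set 6) → L1-HIT  vc=[62]
7: 0x1e5 (blk 60, set 4) → L1-HIT  vc=[62]
8: 0xb4 (blk 22, set 6) → L1-HIT  vc=[62]
9: 0x10c (blk 33, set 1) → MISS  vc=[62]
10: 0x1e0 (blk 60, set 4) → L1-HIT  vc=[62]
11: 0x72 (blk 14, set 6) → MISS  vc=[62, 22]
12: 0xb6 (blk 22, set 6) → VC-HIT  vc=[62, 14]
13: 0x73 (blk 14, set 6) → VC-HIT  vc=[62, 22]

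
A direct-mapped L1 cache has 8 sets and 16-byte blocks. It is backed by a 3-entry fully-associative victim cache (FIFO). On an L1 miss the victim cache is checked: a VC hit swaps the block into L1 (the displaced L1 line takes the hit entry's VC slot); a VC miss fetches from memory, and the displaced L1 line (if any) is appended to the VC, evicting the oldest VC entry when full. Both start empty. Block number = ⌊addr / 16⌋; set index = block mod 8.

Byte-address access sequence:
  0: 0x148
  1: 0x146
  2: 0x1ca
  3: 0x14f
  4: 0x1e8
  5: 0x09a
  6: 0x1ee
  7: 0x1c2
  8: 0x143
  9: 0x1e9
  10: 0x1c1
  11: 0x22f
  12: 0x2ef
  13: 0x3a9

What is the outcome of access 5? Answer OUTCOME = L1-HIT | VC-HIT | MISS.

0: 0x148 (blk 20, set 4) → MISS  vc=[]
1: 0x146 (blk 20, set 4) → L1-HIT  vc=[]
2: 0x1ca (blk 28, set 4) → MISS  vc=[20]
3: 0x14f (blk 20, set 4) → VC-HIT  vc=[28]
4: 0x1e8 (blk 30, set 6) → MISS  vc=[28]
5: 0x9a (blk 9, set 1) → MISS  vc=[28]
6: 0x1ee (blk 30, set 6) → L1-HIT  vc=[28]
7: 0x1c2 (blk 28, set 4) → VC-HIT  vc=[20]
8: 0x143 (blk 20, set 4) → VC-HIT  vc=[28]
9: 0x1e9 (blk 30, set 6) → L1-HIT  vc=[28]
10: 0x1c1 (blk 28, set 4) → VC-HIT  vc=[20]
11: 0x22f (blk 34, set 2) → MISS  vc=[20]
12: 0x2ef (blk 46, set 6) → MISS  vc=[20, 30]
13: 0x3a9 (blk 58, set 2) → MISS  vc=[20, 30, 34]

OUTCOME = MISS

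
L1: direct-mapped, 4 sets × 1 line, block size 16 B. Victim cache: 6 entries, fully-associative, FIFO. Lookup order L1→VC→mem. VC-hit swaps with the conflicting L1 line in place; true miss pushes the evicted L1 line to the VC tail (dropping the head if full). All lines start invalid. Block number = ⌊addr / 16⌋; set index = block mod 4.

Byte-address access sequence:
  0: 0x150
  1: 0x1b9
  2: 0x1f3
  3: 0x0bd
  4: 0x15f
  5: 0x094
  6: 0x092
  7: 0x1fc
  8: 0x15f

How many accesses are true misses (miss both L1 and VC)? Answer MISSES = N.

MISSES = 5

#0 0x150→b21/s1 MISS; vc=[]
#1 0x1b9→b27/s3 MISS; vc=[]
#2 0x1f3→b31/s3 MISS; vc=[27]
#3 0xbd→b11/s3 MISS; vc=[27,31]
#4 0x15f→b21/s1 L1-HIT; vc=[27,31]
#5 0x94→b9/s1 MISS; vc=[27,31,21]
#6 0x92→b9/s1 L1-HIT; vc=[27,31,21]
#7 0x1fc→b31/s3 VC-HIT; vc=[27,11,21]
#8 0x15f→b21/s1 VC-HIT; vc=[27,11,9]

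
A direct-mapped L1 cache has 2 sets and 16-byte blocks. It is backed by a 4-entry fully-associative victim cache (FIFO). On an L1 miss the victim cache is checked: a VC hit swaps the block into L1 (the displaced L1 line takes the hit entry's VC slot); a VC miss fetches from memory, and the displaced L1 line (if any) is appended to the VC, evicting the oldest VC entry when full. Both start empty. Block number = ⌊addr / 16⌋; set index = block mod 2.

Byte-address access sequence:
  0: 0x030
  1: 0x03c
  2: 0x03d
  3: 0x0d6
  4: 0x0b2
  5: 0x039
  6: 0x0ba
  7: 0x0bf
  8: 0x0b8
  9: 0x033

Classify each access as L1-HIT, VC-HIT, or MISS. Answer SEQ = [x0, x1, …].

0: 0x30 (blk 3, set 1) → MISS  vc=[]
1: 0x3c (blk 3, set 1) → L1-HIT  vc=[]
2: 0x3d (blk 3, set 1) → L1-HIT  vc=[]
3: 0xd6 (blk 13, set 1) → MISS  vc=[3]
4: 0xb2 (blk 11, set 1) → MISS  vc=[3, 13]
5: 0x39 (blk 3, set 1) → VC-HIT  vc=[11, 13]
6: 0xba (blk 11, set 1) → VC-HIT  vc=[3, 13]
7: 0xbf (blk 11, set 1) → L1-HIT  vc=[3, 13]
8: 0xb8 (blk 11, set 1) → L1-HIT  vc=[3, 13]
9: 0x33 (blk 3, set 1) → VC-HIT  vc=[11, 13]

SEQ = [MISS, L1-HIT, L1-HIT, MISS, MISS, VC-HIT, VC-HIT, L1-HIT, L1-HIT, VC-HIT]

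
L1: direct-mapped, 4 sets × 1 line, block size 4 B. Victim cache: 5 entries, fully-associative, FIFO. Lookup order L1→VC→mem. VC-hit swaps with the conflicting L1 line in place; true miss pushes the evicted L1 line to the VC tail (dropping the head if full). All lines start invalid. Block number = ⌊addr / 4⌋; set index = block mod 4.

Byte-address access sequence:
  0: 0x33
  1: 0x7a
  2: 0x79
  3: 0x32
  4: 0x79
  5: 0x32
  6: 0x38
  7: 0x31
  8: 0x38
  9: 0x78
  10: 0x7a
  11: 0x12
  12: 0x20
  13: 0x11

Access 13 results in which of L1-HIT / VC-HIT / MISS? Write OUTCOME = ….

OUTCOME = VC-HIT

  [0] addr=0x33 blk=12 s=0: MISS | VC []
  [1] addr=0x7a blk=30 s=2: MISS | VC []
  [2] addr=0x79 blk=30 s=2: L1-HIT | VC []
  [3] addr=0x32 blk=12 s=0: L1-HIT | VC []
  [4] addr=0x79 blk=30 s=2: L1-HIT | VC []
  [5] addr=0x32 blk=12 s=0: L1-HIT | VC []
  [6] addr=0x38 blk=14 s=2: MISS | VC [30]
  [7] addr=0x31 blk=12 s=0: L1-HIT | VC [30]
  [8] addr=0x38 blk=14 s=2: L1-HIT | VC [30]
  [9] addr=0x78 blk=30 s=2: VC-HIT | VC [14]
  [10] addr=0x7a blk=30 s=2: L1-HIT | VC [14]
  [11] addr=0x12 blk=4 s=0: MISS | VC [14, 12]
  [12] addr=0x20 blk=8 s=0: MISS | VC [14, 12, 4]
  [13] addr=0x11 blk=4 s=0: VC-HIT | VC [14, 12, 8]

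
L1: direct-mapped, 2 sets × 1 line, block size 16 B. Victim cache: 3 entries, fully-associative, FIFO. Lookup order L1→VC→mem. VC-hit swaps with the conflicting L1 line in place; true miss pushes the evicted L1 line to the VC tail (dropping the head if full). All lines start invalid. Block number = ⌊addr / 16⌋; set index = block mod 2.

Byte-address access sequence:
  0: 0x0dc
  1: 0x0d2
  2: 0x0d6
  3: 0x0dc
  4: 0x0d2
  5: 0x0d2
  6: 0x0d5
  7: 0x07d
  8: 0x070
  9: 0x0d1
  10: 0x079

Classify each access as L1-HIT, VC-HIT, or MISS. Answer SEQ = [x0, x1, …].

SEQ = [MISS, L1-HIT, L1-HIT, L1-HIT, L1-HIT, L1-HIT, L1-HIT, MISS, L1-HIT, VC-HIT, VC-HIT]

0: 0xdc (blk 13, set 1) → MISS  vc=[]
1: 0xd2 (blk 13, set 1) → L1-HIT  vc=[]
2: 0xd6 (blk 13, set 1) → L1-HIT  vc=[]
3: 0xdc (blk 13, set 1) → L1-HIT  vc=[]
4: 0xd2 (blk 13, set 1) → L1-HIT  vc=[]
5: 0xd2 (blk 13, set 1) → L1-HIT  vc=[]
6: 0xd5 (blk 13, set 1) → L1-HIT  vc=[]
7: 0x7d (blk 7, set 1) → MISS  vc=[13]
8: 0x70 (blk 7, set 1) → L1-HIT  vc=[13]
9: 0xd1 (blk 13, set 1) → VC-HIT  vc=[7]
10: 0x79 (blk 7, set 1) → VC-HIT  vc=[13]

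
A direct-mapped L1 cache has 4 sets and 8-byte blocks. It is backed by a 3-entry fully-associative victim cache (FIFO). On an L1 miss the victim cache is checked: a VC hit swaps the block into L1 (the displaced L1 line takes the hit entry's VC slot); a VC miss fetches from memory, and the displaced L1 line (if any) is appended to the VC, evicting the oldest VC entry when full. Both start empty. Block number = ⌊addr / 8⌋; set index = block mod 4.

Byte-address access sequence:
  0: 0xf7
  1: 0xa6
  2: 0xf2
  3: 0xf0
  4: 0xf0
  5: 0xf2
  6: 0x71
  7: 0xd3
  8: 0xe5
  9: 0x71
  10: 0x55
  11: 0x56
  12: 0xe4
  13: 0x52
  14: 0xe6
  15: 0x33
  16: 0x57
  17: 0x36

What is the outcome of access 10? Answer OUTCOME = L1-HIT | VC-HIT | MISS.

OUTCOME = MISS

#0 0xf7→b30/s2 MISS; vc=[]
#1 0xa6→b20/s0 MISS; vc=[]
#2 0xf2→b30/s2 L1-HIT; vc=[]
#3 0xf0→b30/s2 L1-HIT; vc=[]
#4 0xf0→b30/s2 L1-HIT; vc=[]
#5 0xf2→b30/s2 L1-HIT; vc=[]
#6 0x71→b14/s2 MISS; vc=[30]
#7 0xd3→b26/s2 MISS; vc=[30,14]
#8 0xe5→b28/s0 MISS; vc=[30,14,20]
#9 0x71→b14/s2 VC-HIT; vc=[30,26,20]
#10 0x55→b10/s2 MISS; vc=[26,20,14]
#11 0x56→b10/s2 L1-HIT; vc=[26,20,14]
#12 0xe4→b28/s0 L1-HIT; vc=[26,20,14]
#13 0x52→b10/s2 L1-HIT; vc=[26,20,14]
#14 0xe6→b28/s0 L1-HIT; vc=[26,20,14]
#15 0x33→b6/s2 MISS; vc=[20,14,10]
#16 0x57→b10/s2 VC-HIT; vc=[20,14,6]
#17 0x36→b6/s2 VC-HIT; vc=[20,14,10]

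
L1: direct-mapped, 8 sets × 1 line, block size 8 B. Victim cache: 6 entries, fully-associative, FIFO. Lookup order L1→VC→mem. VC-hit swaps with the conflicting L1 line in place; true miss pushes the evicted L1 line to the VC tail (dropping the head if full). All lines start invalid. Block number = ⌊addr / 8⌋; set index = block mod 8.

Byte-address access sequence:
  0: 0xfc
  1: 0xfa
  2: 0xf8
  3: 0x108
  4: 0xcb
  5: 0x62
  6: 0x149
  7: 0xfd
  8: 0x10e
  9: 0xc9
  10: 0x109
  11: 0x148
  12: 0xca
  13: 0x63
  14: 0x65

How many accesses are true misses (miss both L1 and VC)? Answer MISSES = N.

0: 0xfc (blk 31, set 7) → MISS  vc=[]
1: 0xfa (blk 31, set 7) → L1-HIT  vc=[]
2: 0xf8 (blk 31, set 7) → L1-HIT  vc=[]
3: 0x108 (blk 33, set 1) → MISS  vc=[]
4: 0xcb (blk 25, set 1) → MISS  vc=[33]
5: 0x62 (blk 12, set 4) → MISS  vc=[33]
6: 0x149 (blk 41, set 1) → MISS  vc=[33, 25]
7: 0xfd (blk 31, set 7) → L1-HIT  vc=[33, 25]
8: 0x10e (blk 33, set 1) → VC-HIT  vc=[41, 25]
9: 0xc9 (blk 25, set 1) → VC-HIT  vc=[41, 33]
10: 0x109 (blk 33, set 1) → VC-HIT  vc=[41, 25]
11: 0x148 (blk 41, set 1) → VC-HIT  vc=[33, 25]
12: 0xca (blk 25, set 1) → VC-HIT  vc=[33, 41]
13: 0x63 (blk 12, set 4) → L1-HIT  vc=[33, 41]
14: 0x65 (blk 12, set 4) → L1-HIT  vc=[33, 41]

MISSES = 5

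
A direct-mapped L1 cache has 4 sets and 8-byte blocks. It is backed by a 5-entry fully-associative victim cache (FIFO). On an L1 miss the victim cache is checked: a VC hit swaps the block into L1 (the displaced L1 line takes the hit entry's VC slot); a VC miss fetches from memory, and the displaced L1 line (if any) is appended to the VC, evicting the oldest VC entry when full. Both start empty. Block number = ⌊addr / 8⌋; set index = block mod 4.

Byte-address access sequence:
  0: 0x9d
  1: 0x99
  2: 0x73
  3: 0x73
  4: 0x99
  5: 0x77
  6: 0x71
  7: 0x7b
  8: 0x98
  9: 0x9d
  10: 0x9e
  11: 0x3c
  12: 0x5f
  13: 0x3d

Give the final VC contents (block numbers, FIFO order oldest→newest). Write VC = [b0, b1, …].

VC = [15, 19, 11]

#0 0x9d→b19/s3 MISS; vc=[]
#1 0x99→b19/s3 L1-HIT; vc=[]
#2 0x73→b14/s2 MISS; vc=[]
#3 0x73→b14/s2 L1-HIT; vc=[]
#4 0x99→b19/s3 L1-HIT; vc=[]
#5 0x77→b14/s2 L1-HIT; vc=[]
#6 0x71→b14/s2 L1-HIT; vc=[]
#7 0x7b→b15/s3 MISS; vc=[19]
#8 0x98→b19/s3 VC-HIT; vc=[15]
#9 0x9d→b19/s3 L1-HIT; vc=[15]
#10 0x9e→b19/s3 L1-HIT; vc=[15]
#11 0x3c→b7/s3 MISS; vc=[15,19]
#12 0x5f→b11/s3 MISS; vc=[15,19,7]
#13 0x3d→b7/s3 VC-HIT; vc=[15,19,11]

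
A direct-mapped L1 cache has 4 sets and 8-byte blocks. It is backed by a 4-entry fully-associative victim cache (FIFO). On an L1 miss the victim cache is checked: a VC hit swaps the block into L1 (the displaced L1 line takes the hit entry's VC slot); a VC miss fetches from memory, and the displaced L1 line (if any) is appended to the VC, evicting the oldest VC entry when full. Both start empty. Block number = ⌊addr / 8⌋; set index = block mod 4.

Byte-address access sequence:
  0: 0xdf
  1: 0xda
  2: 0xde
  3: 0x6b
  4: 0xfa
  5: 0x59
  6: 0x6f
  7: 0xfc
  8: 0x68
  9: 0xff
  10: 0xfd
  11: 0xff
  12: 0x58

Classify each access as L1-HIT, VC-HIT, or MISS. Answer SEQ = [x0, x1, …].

  [0] addr=0xdf blk=27 s=3: MISS | VC []
  [1] addr=0xda blk=27 s=3: L1-HIT | VC []
  [2] addr=0xde blk=27 s=3: L1-HIT | VC []
  [3] addr=0x6b blk=13 s=1: MISS | VC []
  [4] addr=0xfa blk=31 s=3: MISS | VC [27]
  [5] addr=0x59 blk=11 s=3: MISS | VC [27, 31]
  [6] addr=0x6f blk=13 s=1: L1-HIT | VC [27, 31]
  [7] addr=0xfc blk=31 s=3: VC-HIT | VC [27, 11]
  [8] addr=0x68 blk=13 s=1: L1-HIT | VC [27, 11]
  [9] addr=0xff blk=31 s=3: L1-HIT | VC [27, 11]
  [10] addr=0xfd blk=31 s=3: L1-HIT | VC [27, 11]
  [11] addr=0xff blk=31 s=3: L1-HIT | VC [27, 11]
  [12] addr=0x58 blk=11 s=3: VC-HIT | VC [27, 31]

SEQ = [MISS, L1-HIT, L1-HIT, MISS, MISS, MISS, L1-HIT, VC-HIT, L1-HIT, L1-HIT, L1-HIT, L1-HIT, VC-HIT]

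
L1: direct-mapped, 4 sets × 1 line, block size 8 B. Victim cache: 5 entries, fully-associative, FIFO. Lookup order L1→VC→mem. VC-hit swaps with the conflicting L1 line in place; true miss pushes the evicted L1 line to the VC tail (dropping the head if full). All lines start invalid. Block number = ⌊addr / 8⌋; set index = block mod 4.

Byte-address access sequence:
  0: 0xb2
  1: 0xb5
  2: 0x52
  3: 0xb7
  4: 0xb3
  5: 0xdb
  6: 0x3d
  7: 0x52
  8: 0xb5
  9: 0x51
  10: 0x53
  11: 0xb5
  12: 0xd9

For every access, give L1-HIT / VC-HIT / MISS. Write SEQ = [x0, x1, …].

SEQ = [MISS, L1-HIT, MISS, VC-HIT, L1-HIT, MISS, MISS, VC-HIT, VC-HIT, VC-HIT, L1-HIT, VC-HIT, VC-HIT]

#0 0xb2→b22/s2 MISS; vc=[]
#1 0xb5→b22/s2 L1-HIT; vc=[]
#2 0x52→b10/s2 MISS; vc=[22]
#3 0xb7→b22/s2 VC-HIT; vc=[10]
#4 0xb3→b22/s2 L1-HIT; vc=[10]
#5 0xdb→b27/s3 MISS; vc=[10]
#6 0x3d→b7/s3 MISS; vc=[10,27]
#7 0x52→b10/s2 VC-HIT; vc=[22,27]
#8 0xb5→b22/s2 VC-HIT; vc=[10,27]
#9 0x51→b10/s2 VC-HIT; vc=[22,27]
#10 0x53→b10/s2 L1-HIT; vc=[22,27]
#11 0xb5→b22/s2 VC-HIT; vc=[10,27]
#12 0xd9→b27/s3 VC-HIT; vc=[10,7]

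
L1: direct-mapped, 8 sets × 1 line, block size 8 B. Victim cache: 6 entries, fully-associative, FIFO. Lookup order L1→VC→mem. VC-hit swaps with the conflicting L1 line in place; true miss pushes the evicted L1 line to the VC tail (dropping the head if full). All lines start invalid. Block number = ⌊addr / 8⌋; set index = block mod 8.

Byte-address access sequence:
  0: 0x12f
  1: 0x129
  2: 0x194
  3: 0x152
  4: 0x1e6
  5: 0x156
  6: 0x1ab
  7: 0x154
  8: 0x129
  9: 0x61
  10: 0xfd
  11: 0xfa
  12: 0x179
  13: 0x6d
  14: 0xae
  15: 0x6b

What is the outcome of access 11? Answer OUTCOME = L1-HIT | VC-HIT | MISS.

#0 0x12f→b37/s5 MISS; vc=[]
#1 0x129→b37/s5 L1-HIT; vc=[]
#2 0x194→b50/s2 MISS; vc=[]
#3 0x152→b42/s2 MISS; vc=[50]
#4 0x1e6→b60/s4 MISS; vc=[50]
#5 0x156→b42/s2 L1-HIT; vc=[50]
#6 0x1ab→b53/s5 MISS; vc=[50,37]
#7 0x154→b42/s2 L1-HIT; vc=[50,37]
#8 0x129→b37/s5 VC-HIT; vc=[50,53]
#9 0x61→b12/s4 MISS; vc=[50,53,60]
#10 0xfd→b31/s7 MISS; vc=[50,53,60]
#11 0xfa→b31/s7 L1-HIT; vc=[50,53,60]
#12 0x179→b47/s7 MISS; vc=[50,53,60,31]
#13 0x6d→b13/s5 MISS; vc=[50,53,60,31,37]
#14 0xae→b21/s5 MISS; vc=[50,53,60,31,37,13]
#15 0x6b→b13/s5 VC-HIT; vc=[50,53,60,31,37,21]

OUTCOME = L1-HIT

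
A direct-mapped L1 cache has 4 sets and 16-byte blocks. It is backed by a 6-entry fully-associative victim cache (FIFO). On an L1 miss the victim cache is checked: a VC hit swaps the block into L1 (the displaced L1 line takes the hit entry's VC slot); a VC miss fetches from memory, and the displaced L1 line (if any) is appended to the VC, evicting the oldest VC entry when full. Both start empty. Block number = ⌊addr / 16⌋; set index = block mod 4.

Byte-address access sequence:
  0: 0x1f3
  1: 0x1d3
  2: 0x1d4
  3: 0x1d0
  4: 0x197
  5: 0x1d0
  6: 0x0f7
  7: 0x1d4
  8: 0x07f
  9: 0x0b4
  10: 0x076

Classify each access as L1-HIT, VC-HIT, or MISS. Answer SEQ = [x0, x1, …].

  [0] addr=0x1f3 blk=31 s=3: MISS | VC []
  [1] addr=0x1d3 blk=29 s=1: MISS | VC []
  [2] addr=0x1d4 blk=29 s=1: L1-HIT | VC []
  [3] addr=0x1d0 blk=29 s=1: L1-HIT | VC []
  [4] addr=0x197 blk=25 s=1: MISS | VC [29]
  [5] addr=0x1d0 blk=29 s=1: VC-HIT | VC [25]
  [6] addr=0xf7 blk=15 s=3: MISS | VC [25, 31]
  [7] addr=0x1d4 blk=29 s=1: L1-HIT | VC [25, 31]
  [8] addr=0x7f blk=7 s=3: MISS | VC [25, 31, 15]
  [9] addr=0xb4 blk=11 s=3: MISS | VC [25, 31, 15, 7]
  [10] addr=0x76 blk=7 s=3: VC-HIT | VC [25, 31, 15, 11]

SEQ = [MISS, MISS, L1-HIT, L1-HIT, MISS, VC-HIT, MISS, L1-HIT, MISS, MISS, VC-HIT]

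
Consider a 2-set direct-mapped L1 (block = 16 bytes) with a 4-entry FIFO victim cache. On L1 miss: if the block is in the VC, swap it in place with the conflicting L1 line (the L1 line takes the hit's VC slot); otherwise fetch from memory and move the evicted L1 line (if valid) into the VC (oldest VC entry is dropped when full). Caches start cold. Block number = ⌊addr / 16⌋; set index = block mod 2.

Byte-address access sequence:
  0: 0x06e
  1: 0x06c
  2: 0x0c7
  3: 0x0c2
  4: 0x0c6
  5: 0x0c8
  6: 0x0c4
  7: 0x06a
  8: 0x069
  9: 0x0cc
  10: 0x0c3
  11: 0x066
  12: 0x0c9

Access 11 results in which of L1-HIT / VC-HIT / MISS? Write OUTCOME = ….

OUTCOME = VC-HIT

0: 0x6e (blk 6, set 0) → MISS  vc=[]
1: 0x6c (blk 6, set 0) → L1-HIT  vc=[]
2: 0xc7 (blk 12, set 0) → MISS  vc=[6]
3: 0xc2 (blk 12, set 0) → L1-HIT  vc=[6]
4: 0xc6 (blk 12, set 0) → L1-HIT  vc=[6]
5: 0xc8 (blk 12, set 0) → L1-HIT  vc=[6]
6: 0xc4 (blk 12, set 0) → L1-HIT  vc=[6]
7: 0x6a (blk 6, set 0) → VC-HIT  vc=[12]
8: 0x69 (blk 6, set 0) → L1-HIT  vc=[12]
9: 0xcc (blk 12, set 0) → VC-HIT  vc=[6]
10: 0xc3 (blk 12, set 0) → L1-HIT  vc=[6]
11: 0x66 (blk 6, set 0) → VC-HIT  vc=[12]
12: 0xc9 (blk 12, set 0) → VC-HIT  vc=[6]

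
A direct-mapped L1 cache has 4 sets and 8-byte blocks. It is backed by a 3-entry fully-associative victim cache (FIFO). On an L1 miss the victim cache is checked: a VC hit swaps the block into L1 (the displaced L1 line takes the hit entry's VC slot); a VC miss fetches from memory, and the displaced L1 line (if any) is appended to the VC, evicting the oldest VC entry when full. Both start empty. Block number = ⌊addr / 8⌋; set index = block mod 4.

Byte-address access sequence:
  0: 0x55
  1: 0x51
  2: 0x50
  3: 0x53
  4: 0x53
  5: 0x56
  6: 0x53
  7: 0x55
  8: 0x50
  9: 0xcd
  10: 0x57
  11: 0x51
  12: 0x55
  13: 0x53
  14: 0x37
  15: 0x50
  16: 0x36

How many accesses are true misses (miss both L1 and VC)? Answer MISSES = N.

MISSES = 3

#0 0x55→b10/s2 MISS; vc=[]
#1 0x51→b10/s2 L1-HIT; vc=[]
#2 0x50→b10/s2 L1-HIT; vc=[]
#3 0x53→b10/s2 L1-HIT; vc=[]
#4 0x53→b10/s2 L1-HIT; vc=[]
#5 0x56→b10/s2 L1-HIT; vc=[]
#6 0x53→b10/s2 L1-HIT; vc=[]
#7 0x55→b10/s2 L1-HIT; vc=[]
#8 0x50→b10/s2 L1-HIT; vc=[]
#9 0xcd→b25/s1 MISS; vc=[]
#10 0x57→b10/s2 L1-HIT; vc=[]
#11 0x51→b10/s2 L1-HIT; vc=[]
#12 0x55→b10/s2 L1-HIT; vc=[]
#13 0x53→b10/s2 L1-HIT; vc=[]
#14 0x37→b6/s2 MISS; vc=[10]
#15 0x50→b10/s2 VC-HIT; vc=[6]
#16 0x36→b6/s2 VC-HIT; vc=[10]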